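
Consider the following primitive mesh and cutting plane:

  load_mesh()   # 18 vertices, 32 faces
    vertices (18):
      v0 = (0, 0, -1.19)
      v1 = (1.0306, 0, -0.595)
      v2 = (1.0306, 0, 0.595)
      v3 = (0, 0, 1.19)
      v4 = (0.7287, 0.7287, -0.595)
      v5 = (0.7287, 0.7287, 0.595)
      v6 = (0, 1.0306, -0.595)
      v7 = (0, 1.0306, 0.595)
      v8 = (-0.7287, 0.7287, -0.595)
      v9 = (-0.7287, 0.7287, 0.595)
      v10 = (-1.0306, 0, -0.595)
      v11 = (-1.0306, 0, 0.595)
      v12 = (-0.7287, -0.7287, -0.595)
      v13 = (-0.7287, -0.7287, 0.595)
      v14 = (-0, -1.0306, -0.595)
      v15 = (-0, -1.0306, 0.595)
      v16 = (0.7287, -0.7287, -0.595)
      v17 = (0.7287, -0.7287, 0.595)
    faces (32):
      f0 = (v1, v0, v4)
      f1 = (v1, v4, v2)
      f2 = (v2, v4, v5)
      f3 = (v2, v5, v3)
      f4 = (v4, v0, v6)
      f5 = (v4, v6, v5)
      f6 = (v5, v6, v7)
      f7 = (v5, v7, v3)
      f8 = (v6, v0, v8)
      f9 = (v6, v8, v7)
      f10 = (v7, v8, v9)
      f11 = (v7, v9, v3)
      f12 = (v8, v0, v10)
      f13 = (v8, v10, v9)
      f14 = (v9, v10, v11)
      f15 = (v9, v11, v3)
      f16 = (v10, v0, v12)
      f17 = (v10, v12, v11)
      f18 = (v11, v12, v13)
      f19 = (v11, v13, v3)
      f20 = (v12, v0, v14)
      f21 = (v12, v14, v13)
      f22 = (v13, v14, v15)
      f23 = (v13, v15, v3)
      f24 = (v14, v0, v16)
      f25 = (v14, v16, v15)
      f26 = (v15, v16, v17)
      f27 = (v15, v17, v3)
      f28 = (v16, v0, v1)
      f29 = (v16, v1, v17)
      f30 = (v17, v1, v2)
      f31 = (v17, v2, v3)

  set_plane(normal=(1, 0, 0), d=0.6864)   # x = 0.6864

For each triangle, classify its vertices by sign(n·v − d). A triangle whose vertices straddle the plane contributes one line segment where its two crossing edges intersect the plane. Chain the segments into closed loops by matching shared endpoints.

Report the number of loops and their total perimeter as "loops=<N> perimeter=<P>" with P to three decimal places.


Straddling triangles (12 of 32):
  (v1,v0,v4) [+-+] → (0.6864, 0, -0.793718)–(0.6864, 0.6864, -0.629539)  len=0.7058
  (v2,v5,v3) [++-] → (0.6864, 0.6864, 0.629539)–(0.6864, 0, 0.793718)  len=0.7058
  (v4,v0,v6) [+--] → (0.6864, 0.6864, -0.629539)–(0.6864, 0.746225, -0.595)  len=0.0691
  (v4,v6,v5) [+-+] → (0.6864, 0.746225, -0.595)–(0.6864, 0.746225, 0.525922)  len=1.1209
  (v5,v6,v7) [+--] → (0.6864, 0.746225, 0.525922)–(0.6864, 0.746225, 0.595)  len=0.0691
  (v5,v7,v3) [+--] → (0.6864, 0.746225, 0.595)–(0.6864, 0.6864, 0.629539)  len=0.0691
  (v14,v0,v16) [--+] → (0.6864, -0.6864, -0.629539)–(0.6864, -0.746225, -0.595)  len=0.0691
  (v14,v16,v15) [-+-] → (0.6864, -0.746225, -0.595)–(0.6864, -0.746225, -0.525922)  len=0.0691
  (v15,v16,v17) [-++] → (0.6864, -0.746225, -0.525922)–(0.6864, -0.746225, 0.595)  len=1.1209
  (v15,v17,v3) [-+-] → (0.6864, -0.746225, 0.595)–(0.6864, -0.6864, 0.629539)  len=0.0691
  (v16,v0,v1) [+-+] → (0.6864, -0.6864, -0.629539)–(0.6864, 0, -0.793718)  len=0.7058
  (v17,v2,v3) [++-] → (0.6864, 0, 0.793718)–(0.6864, -0.6864, 0.629539)  len=0.7058

Chained into 1 loop(s):
  loop 1: 12 segments, perimeter = 5.4794
Total perimeter = 5.479

loops=1 perimeter=5.479


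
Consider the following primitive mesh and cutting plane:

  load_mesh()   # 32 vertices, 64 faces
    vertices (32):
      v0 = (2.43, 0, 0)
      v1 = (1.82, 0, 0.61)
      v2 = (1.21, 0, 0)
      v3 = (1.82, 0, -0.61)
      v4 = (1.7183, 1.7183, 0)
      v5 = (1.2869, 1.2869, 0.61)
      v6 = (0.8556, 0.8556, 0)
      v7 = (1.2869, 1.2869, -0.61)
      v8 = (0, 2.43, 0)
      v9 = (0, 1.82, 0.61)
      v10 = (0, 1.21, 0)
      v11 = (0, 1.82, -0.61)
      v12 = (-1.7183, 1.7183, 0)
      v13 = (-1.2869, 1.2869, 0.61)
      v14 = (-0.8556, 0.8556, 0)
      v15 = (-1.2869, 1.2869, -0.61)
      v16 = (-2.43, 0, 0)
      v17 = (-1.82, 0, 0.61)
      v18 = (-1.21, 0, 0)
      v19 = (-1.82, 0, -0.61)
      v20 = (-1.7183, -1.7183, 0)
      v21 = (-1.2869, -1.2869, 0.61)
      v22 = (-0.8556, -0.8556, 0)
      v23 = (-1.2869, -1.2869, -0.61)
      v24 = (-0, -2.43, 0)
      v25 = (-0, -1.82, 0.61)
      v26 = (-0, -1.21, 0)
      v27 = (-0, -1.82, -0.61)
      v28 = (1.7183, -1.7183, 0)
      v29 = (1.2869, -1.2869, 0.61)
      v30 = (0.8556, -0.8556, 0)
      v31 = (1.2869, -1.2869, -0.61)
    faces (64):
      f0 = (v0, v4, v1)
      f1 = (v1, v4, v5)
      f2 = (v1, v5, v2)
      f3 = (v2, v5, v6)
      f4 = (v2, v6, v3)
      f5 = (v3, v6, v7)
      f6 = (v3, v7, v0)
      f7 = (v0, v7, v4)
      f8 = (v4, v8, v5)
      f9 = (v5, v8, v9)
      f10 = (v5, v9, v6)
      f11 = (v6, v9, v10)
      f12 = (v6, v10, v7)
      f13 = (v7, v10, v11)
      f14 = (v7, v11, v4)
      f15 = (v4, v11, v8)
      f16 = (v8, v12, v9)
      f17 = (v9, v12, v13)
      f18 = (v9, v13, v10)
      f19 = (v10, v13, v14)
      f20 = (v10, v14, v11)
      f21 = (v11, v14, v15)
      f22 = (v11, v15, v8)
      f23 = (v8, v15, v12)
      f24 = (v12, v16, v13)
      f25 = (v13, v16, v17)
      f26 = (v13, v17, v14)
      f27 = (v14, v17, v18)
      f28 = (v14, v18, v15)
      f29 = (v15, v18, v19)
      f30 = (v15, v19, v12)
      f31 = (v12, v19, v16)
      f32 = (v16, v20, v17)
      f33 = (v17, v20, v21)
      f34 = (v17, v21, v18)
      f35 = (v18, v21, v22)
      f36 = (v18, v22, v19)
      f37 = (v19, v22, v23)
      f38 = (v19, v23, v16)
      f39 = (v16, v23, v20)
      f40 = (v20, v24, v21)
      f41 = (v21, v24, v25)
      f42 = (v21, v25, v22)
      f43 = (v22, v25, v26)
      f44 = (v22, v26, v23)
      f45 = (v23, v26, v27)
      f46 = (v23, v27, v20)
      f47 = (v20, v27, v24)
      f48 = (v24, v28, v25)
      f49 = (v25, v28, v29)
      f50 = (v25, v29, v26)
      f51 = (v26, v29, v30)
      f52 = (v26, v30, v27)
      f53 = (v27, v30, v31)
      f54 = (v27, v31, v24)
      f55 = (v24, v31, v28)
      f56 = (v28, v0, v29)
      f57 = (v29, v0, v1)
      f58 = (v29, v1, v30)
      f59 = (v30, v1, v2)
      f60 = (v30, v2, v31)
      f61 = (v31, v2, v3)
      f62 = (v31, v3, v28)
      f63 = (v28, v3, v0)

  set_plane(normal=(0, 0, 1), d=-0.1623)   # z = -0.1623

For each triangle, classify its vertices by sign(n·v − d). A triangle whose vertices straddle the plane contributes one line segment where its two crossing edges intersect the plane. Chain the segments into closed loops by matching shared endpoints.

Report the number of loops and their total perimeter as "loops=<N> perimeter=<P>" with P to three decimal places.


loops=2 perimeter=22.288

Straddling triangles (32 of 64):
  (v2,v6,v3) [++-] → (1.11219, 0.627954, -0.1623)–(1.3723, 0, -0.1623)  len=0.6797
  (v3,v6,v7) [-+-] → (1.11219, 0.627954, -0.1623)–(0.970354, 0.970354, -0.1623)  len=0.3706
  (v3,v7,v0) [--+] → (2.12586, 0.3424, -0.1623)–(2.2677, 0, -0.1623)  len=0.3706
  (v0,v7,v4) [+-+] → (2.12586, 0.3424, -0.1623)–(1.60352, 1.60352, -0.1623)  len=1.3650
  (v6,v10,v7) [++-] → (0.3424, 1.23046, -0.1623)–(0.970354, 0.970354, -0.1623)  len=0.6797
  (v7,v10,v11) [-+-] → (0.3424, 1.23046, -0.1623)–(0, 1.3723, -0.1623)  len=0.3706
  (v7,v11,v4) [--+] → (1.26112, 1.74536, -0.1623)–(1.60352, 1.60352, -0.1623)  len=0.3706
  (v4,v11,v8) [+-+] → (1.26112, 1.74536, -0.1623)–(0, 2.2677, -0.1623)  len=1.3650
  (v10,v14,v11) [++-] → (-0.627954, 1.11219, -0.1623)–(0, 1.3723, -0.1623)  len=0.6797
  (v11,v14,v15) [-+-] → (-0.627954, 1.11219, -0.1623)–(-0.970354, 0.970354, -0.1623)  len=0.3706
  (v11,v15,v8) [--+] → (-0.3424, 2.12586, -0.1623)–(0, 2.2677, -0.1623)  len=0.3706
  (v8,v15,v12) [+-+] → (-0.3424, 2.12586, -0.1623)–(-1.60352, 1.60352, -0.1623)  len=1.3650
  (v14,v18,v15) [++-] → (-1.23046, 0.3424, -0.1623)–(-0.970354, 0.970354, -0.1623)  len=0.6797
  (v15,v18,v19) [-+-] → (-1.23046, 0.3424, -0.1623)–(-1.3723, 0, -0.1623)  len=0.3706
  (v15,v19,v12) [--+] → (-1.74536, 1.26112, -0.1623)–(-1.60352, 1.60352, -0.1623)  len=0.3706
  (v12,v19,v16) [+-+] → (-1.74536, 1.26112, -0.1623)–(-2.2677, 0, -0.1623)  len=1.3650
  (v18,v22,v19) [++-] → (-1.11219, -0.627954, -0.1623)–(-1.3723, 0, -0.1623)  len=0.6797
  (v19,v22,v23) [-+-] → (-1.11219, -0.627954, -0.1623)–(-0.970354, -0.970354, -0.1623)  len=0.3706
  (v19,v23,v16) [--+] → (-2.12586, -0.3424, -0.1623)–(-2.2677, 0, -0.1623)  len=0.3706
  (v16,v23,v20) [+-+] → (-2.12586, -0.3424, -0.1623)–(-1.60352, -1.60352, -0.1623)  len=1.3650
  (v22,v26,v23) [++-] → (-0.3424, -1.23046, -0.1623)–(-0.970354, -0.970354, -0.1623)  len=0.6797
  (v23,v26,v27) [-+-] → (-0.3424, -1.23046, -0.1623)–(0, -1.3723, -0.1623)  len=0.3706
  (v23,v27,v20) [--+] → (-1.26112, -1.74536, -0.1623)–(-1.60352, -1.60352, -0.1623)  len=0.3706
  (v20,v27,v24) [+-+] → (-1.26112, -1.74536, -0.1623)–(0, -2.2677, -0.1623)  len=1.3650
  (v26,v30,v27) [++-] → (0.627954, -1.11219, -0.1623)–(0, -1.3723, -0.1623)  len=0.6797
  (v27,v30,v31) [-+-] → (0.627954, -1.11219, -0.1623)–(0.970354, -0.970354, -0.1623)  len=0.3706
  (v27,v31,v24) [--+] → (0.3424, -2.12586, -0.1623)–(0, -2.2677, -0.1623)  len=0.3706
  (v24,v31,v28) [+-+] → (0.3424, -2.12586, -0.1623)–(1.60352, -1.60352, -0.1623)  len=1.3650
  (v30,v2,v31) [++-] → (1.23046, -0.3424, -0.1623)–(0.970354, -0.970354, -0.1623)  len=0.6797
  (v31,v2,v3) [-+-] → (1.23046, -0.3424, -0.1623)–(1.3723, 0, -0.1623)  len=0.3706
  (v31,v3,v28) [--+] → (1.74536, -1.26112, -0.1623)–(1.60352, -1.60352, -0.1623)  len=0.3706
  (v28,v3,v0) [+-+] → (1.74536, -1.26112, -0.1623)–(2.2677, 0, -0.1623)  len=1.3650

Chained into 2 loop(s):
  loop 1: 16 segments, perimeter = 8.4025
  loop 2: 16 segments, perimeter = 13.8850
Total perimeter = 22.288


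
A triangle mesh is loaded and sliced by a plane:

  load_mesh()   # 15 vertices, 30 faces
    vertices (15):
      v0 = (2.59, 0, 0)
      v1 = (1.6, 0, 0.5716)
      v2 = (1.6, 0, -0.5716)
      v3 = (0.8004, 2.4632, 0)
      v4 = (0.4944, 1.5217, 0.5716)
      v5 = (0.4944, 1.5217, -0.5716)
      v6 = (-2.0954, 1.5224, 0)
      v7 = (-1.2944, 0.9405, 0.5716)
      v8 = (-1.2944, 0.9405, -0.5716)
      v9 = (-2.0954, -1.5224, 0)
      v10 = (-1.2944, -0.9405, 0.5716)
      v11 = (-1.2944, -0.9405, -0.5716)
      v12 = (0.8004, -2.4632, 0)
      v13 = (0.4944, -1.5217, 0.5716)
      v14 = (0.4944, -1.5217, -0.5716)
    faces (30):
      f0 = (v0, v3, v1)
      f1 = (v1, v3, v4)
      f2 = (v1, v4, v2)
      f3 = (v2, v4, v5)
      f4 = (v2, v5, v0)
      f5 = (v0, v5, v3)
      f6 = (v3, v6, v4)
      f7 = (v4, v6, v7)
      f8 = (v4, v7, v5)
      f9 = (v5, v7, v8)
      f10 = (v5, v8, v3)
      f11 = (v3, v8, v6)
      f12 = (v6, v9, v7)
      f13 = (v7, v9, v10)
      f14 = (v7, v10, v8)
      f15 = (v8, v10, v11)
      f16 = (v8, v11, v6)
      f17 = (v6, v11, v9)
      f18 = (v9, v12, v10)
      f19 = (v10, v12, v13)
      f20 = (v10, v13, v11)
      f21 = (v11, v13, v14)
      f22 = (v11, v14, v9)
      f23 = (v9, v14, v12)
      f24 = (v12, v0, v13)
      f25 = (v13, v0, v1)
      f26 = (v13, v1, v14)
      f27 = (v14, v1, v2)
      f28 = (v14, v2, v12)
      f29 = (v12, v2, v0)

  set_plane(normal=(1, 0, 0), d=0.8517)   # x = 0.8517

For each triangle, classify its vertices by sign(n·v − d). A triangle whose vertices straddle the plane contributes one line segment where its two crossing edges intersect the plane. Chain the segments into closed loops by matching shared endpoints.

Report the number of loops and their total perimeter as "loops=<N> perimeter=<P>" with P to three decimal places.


Straddling triangles (12 of 30):
  (v0,v3,v1) [+-+] → (0.8517, 2.39259, 0)–(0.8517, 2.30517, 0.0366722)  len=0.0948
  (v1,v3,v4) [+--] → (0.8517, 2.30517, 0.0366722)–(0.8517, 1.02993, 0.5716)  len=1.3829
  (v1,v4,v2) [+-+] → (0.8517, 1.02993, 0.5716)–(0.8517, 1.02993, 0.202149)  len=0.3695
  (v2,v4,v5) [+--] → (0.8517, 1.02993, 0.202149)–(0.8517, 1.02993, -0.5716)  len=0.7737
  (v2,v5,v0) [+-+] → (0.8517, 1.02993, -0.5716)–(0.8517, 1.26225, -0.474142)  len=0.2519
  (v0,v5,v3) [+--] → (0.8517, 1.26225, -0.474142)–(0.8517, 2.39259, 0)  len=1.2258
  (v12,v0,v13) [-+-] → (0.8517, -2.39259, 0)–(0.8517, -1.26225, 0.474142)  len=1.2258
  (v13,v0,v1) [-++] → (0.8517, -1.26225, 0.474142)–(0.8517, -1.02993, 0.5716)  len=0.2519
  (v13,v1,v14) [-+-] → (0.8517, -1.02993, 0.5716)–(0.8517, -1.02993, -0.202149)  len=0.7737
  (v14,v1,v2) [-++] → (0.8517, -1.02993, -0.202149)–(0.8517, -1.02993, -0.5716)  len=0.3695
  (v14,v2,v12) [-+-] → (0.8517, -1.02993, -0.5716)–(0.8517, -2.30517, -0.0366722)  len=1.3829
  (v12,v2,v0) [-++] → (0.8517, -2.30517, -0.0366722)–(0.8517, -2.39259, 0)  len=0.0948

Chained into 2 loop(s):
  loop 1: 6 segments, perimeter = 4.0986
  loop 2: 6 segments, perimeter = 4.0986
Total perimeter = 8.197

loops=2 perimeter=8.197


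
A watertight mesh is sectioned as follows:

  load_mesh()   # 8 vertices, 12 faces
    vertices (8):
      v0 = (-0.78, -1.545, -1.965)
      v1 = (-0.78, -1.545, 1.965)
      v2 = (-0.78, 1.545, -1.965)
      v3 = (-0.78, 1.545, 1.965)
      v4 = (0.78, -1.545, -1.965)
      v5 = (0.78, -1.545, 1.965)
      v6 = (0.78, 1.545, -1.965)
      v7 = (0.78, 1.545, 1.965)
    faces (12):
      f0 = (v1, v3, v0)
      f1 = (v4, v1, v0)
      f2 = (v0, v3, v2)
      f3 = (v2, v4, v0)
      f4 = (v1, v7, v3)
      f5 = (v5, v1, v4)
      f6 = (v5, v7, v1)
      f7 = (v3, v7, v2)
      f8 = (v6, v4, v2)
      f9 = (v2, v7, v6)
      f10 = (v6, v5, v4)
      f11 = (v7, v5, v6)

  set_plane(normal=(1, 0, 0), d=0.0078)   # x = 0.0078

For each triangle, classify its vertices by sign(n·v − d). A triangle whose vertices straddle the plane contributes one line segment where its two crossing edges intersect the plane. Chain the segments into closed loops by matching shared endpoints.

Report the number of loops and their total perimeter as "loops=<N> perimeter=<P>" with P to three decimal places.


loops=1 perimeter=14.040

Straddling triangles (8 of 12):
  (v4,v1,v0) [+--] → (0.0078, -1.545, -0.01965)–(0.0078, -1.545, -1.965)  len=1.9454
  (v2,v4,v0) [-+-] → (0.0078, -0.01545, -1.965)–(0.0078, -1.545, -1.965)  len=1.5295
  (v1,v7,v3) [-+-] → (0.0078, 0.01545, 1.965)–(0.0078, 1.545, 1.965)  len=1.5295
  (v5,v1,v4) [+-+] → (0.0078, -1.545, 1.965)–(0.0078, -1.545, -0.01965)  len=1.9847
  (v5,v7,v1) [++-] → (0.0078, 0.01545, 1.965)–(0.0078, -1.545, 1.965)  len=1.5604
  (v3,v7,v2) [-+-] → (0.0078, 1.545, 1.965)–(0.0078, 1.545, 0.01965)  len=1.9454
  (v6,v4,v2) [++-] → (0.0078, -0.01545, -1.965)–(0.0078, 1.545, -1.965)  len=1.5604
  (v2,v7,v6) [-++] → (0.0078, 1.545, 0.01965)–(0.0078, 1.545, -1.965)  len=1.9847

Chained into 1 loop(s):
  loop 1: 8 segments, perimeter = 14.0400
Total perimeter = 14.040


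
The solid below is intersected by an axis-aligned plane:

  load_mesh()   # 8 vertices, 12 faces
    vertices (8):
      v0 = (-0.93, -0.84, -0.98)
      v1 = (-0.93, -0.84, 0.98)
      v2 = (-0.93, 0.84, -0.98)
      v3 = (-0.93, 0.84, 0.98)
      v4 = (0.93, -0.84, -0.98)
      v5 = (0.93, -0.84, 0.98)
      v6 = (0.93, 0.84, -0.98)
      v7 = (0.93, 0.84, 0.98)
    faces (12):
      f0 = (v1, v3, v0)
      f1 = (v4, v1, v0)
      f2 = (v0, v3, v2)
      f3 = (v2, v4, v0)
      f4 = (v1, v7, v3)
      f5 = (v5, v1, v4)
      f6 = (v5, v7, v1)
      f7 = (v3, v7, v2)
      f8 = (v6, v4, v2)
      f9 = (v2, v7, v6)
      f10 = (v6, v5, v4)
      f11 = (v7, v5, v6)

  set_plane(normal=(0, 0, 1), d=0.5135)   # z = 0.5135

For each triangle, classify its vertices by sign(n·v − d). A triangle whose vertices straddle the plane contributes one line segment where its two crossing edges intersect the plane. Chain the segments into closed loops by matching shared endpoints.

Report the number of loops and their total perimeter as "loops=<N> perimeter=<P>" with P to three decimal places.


Straddling triangles (8 of 12):
  (v1,v3,v0) [++-] → (-0.93, 0.440143, 0.5135)–(-0.93, -0.84, 0.5135)  len=1.2801
  (v4,v1,v0) [-+-] → (-0.487301, -0.84, 0.5135)–(-0.93, -0.84, 0.5135)  len=0.4427
  (v0,v3,v2) [-+-] → (-0.93, 0.440143, 0.5135)–(-0.93, 0.84, 0.5135)  len=0.3999
  (v5,v1,v4) [++-] → (-0.487301, -0.84, 0.5135)–(0.93, -0.84, 0.5135)  len=1.4173
  (v3,v7,v2) [++-] → (0.487301, 0.84, 0.5135)–(-0.93, 0.84, 0.5135)  len=1.4173
  (v2,v7,v6) [-+-] → (0.487301, 0.84, 0.5135)–(0.93, 0.84, 0.5135)  len=0.4427
  (v6,v5,v4) [-+-] → (0.93, -0.440143, 0.5135)–(0.93, -0.84, 0.5135)  len=0.3999
  (v7,v5,v6) [++-] → (0.93, -0.440143, 0.5135)–(0.93, 0.84, 0.5135)  len=1.2801

Chained into 1 loop(s):
  loop 1: 8 segments, perimeter = 7.0800
Total perimeter = 7.080

loops=1 perimeter=7.080


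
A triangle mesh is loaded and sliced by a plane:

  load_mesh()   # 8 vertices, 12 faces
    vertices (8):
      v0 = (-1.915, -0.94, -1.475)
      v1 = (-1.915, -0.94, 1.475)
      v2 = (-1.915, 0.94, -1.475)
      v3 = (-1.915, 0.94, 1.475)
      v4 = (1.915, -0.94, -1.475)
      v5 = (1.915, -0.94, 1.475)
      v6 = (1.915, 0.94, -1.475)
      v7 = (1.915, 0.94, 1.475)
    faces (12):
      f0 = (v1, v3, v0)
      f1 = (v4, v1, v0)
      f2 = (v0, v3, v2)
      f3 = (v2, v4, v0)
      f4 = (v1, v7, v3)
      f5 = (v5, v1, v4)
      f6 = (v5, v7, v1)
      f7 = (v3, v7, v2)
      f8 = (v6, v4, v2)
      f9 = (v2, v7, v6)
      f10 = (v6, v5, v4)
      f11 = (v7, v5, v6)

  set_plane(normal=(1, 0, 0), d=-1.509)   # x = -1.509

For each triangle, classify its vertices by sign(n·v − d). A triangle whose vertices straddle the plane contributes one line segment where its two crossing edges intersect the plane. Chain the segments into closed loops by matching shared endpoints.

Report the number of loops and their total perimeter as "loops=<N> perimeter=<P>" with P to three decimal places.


Straddling triangles (8 of 12):
  (v4,v1,v0) [+--] → (-1.509, -0.94, 1.16228)–(-1.509, -0.94, -1.475)  len=2.6373
  (v2,v4,v0) [-+-] → (-1.509, 0.74071, -1.475)–(-1.509, -0.94, -1.475)  len=1.6807
  (v1,v7,v3) [-+-] → (-1.509, -0.74071, 1.475)–(-1.509, 0.94, 1.475)  len=1.6807
  (v5,v1,v4) [+-+] → (-1.509, -0.94, 1.475)–(-1.509, -0.94, 1.16228)  len=0.3127
  (v5,v7,v1) [++-] → (-1.509, -0.74071, 1.475)–(-1.509, -0.94, 1.475)  len=0.1993
  (v3,v7,v2) [-+-] → (-1.509, 0.94, 1.475)–(-1.509, 0.94, -1.16228)  len=2.6373
  (v6,v4,v2) [++-] → (-1.509, 0.74071, -1.475)–(-1.509, 0.94, -1.475)  len=0.1993
  (v2,v7,v6) [-++] → (-1.509, 0.94, -1.16228)–(-1.509, 0.94, -1.475)  len=0.3127

Chained into 1 loop(s):
  loop 1: 8 segments, perimeter = 9.6600
Total perimeter = 9.660

loops=1 perimeter=9.660


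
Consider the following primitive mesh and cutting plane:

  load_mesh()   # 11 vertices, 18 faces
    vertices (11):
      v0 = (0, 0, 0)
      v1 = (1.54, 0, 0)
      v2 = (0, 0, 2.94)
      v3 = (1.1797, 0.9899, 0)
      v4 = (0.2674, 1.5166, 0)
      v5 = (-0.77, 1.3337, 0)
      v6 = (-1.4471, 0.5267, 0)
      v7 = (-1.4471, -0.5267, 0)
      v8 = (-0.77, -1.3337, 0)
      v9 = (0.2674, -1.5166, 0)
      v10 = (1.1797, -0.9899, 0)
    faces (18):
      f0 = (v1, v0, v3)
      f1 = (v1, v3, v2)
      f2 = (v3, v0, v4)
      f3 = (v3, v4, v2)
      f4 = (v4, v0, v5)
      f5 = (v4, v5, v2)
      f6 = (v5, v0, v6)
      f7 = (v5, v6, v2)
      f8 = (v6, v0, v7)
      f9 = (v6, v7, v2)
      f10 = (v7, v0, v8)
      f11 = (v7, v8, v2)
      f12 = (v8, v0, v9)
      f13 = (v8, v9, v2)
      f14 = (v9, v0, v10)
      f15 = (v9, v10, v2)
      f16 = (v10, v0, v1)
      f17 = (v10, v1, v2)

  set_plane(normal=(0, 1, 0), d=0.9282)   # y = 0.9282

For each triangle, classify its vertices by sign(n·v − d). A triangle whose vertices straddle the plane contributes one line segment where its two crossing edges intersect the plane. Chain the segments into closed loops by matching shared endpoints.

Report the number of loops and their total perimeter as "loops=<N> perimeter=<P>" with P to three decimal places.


loops=1 perimeter=5.667

Straddling triangles (8 of 18):
  (v1,v0,v3) [--+] → (1.10617, 0.9282, 0)–(1.20216, 0.9282, 0)  len=0.0960
  (v1,v3,v2) [-+-] → (1.20216, 0.9282, 0)–(1.10617, 0.9282, 0.183249)  len=0.2069
  (v3,v0,v4) [+-+] → (1.10617, 0.9282, 0)–(0.163656, 0.9282, 0)  len=0.9425
  (v3,v4,v2) [++-] → (0.163656, 0.9282, 1.14064)–(1.10617, 0.9282, 0.183249)  len=1.3435
  (v4,v0,v5) [+-+] → (0.163656, 0.9282, 0)–(-0.535888, 0.9282, 0)  len=0.6995
  (v4,v5,v2) [++-] → (-0.535888, 0.9282, 0.893882)–(0.163656, 0.9282, 1.14064)  len=0.7418
  (v5,v0,v6) [+--] → (-0.535888, 0.9282, 0)–(-1.11023, 0.9282, 0)  len=0.5743
  (v5,v6,v2) [+--] → (-1.11023, 0.9282, 0)–(-0.535888, 0.9282, 0.893882)  len=1.0625

Chained into 1 loop(s):
  loop 1: 8 segments, perimeter = 5.6670
Total perimeter = 5.667


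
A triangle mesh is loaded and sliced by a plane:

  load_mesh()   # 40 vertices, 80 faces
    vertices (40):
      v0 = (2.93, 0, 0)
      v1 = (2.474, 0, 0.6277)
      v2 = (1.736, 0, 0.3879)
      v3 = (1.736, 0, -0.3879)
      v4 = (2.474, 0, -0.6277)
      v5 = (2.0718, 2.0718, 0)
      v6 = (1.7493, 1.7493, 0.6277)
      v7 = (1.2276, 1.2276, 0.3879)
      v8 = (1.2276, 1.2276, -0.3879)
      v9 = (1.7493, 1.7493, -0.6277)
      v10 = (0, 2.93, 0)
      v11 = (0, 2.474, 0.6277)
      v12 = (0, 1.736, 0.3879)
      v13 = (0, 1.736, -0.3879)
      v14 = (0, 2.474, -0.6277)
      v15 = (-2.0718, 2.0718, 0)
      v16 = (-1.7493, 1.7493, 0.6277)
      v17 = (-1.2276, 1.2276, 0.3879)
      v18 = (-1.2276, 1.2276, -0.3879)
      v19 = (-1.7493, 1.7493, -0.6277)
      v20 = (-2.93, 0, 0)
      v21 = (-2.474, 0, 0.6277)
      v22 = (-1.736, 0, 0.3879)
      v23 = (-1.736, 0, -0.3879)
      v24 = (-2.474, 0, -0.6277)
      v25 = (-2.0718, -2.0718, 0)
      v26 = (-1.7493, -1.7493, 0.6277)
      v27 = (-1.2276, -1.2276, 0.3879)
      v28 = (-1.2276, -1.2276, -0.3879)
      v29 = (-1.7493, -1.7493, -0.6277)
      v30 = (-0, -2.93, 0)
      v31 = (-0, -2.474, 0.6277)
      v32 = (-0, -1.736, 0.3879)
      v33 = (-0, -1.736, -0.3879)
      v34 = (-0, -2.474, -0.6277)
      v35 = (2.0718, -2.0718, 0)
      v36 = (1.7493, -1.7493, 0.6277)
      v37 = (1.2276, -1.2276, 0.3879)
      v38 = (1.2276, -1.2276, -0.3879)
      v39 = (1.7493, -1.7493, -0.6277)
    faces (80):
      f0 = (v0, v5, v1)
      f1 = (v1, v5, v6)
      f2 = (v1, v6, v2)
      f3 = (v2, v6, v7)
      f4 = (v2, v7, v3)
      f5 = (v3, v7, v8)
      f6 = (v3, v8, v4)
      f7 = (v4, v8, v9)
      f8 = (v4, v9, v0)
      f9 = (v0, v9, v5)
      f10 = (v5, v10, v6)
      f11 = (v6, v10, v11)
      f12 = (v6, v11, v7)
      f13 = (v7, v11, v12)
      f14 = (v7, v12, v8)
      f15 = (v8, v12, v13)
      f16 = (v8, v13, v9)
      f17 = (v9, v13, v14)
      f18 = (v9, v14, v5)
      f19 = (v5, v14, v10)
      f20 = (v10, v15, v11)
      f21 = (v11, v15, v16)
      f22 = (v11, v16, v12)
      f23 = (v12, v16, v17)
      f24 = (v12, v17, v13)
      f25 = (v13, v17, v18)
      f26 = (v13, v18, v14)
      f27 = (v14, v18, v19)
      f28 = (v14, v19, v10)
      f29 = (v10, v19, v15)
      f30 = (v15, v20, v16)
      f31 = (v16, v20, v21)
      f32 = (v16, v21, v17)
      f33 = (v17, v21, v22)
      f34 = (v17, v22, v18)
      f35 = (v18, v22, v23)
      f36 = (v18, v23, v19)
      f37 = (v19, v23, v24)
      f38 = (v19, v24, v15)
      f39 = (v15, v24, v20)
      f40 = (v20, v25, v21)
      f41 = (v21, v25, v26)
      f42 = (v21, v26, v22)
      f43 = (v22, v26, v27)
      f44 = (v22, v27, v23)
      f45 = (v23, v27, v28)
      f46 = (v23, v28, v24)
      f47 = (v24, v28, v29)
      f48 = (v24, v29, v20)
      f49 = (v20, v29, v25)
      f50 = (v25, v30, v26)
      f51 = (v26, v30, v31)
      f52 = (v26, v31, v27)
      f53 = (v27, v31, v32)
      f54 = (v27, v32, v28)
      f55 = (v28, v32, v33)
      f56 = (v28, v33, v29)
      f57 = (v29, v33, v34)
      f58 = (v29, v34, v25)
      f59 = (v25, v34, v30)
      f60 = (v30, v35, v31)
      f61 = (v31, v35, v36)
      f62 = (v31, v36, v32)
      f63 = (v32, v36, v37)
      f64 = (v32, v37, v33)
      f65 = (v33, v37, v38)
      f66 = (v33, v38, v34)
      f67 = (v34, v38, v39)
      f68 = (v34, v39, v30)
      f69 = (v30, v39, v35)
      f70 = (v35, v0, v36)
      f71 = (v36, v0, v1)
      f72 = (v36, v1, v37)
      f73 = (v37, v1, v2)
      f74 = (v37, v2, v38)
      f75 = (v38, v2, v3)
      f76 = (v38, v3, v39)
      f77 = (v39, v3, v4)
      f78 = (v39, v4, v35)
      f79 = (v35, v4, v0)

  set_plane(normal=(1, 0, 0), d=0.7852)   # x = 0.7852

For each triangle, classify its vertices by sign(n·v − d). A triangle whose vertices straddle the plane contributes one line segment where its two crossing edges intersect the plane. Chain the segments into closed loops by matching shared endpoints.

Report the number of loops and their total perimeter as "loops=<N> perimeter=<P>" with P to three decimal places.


Straddling triangles (20 of 80):
  (v5,v10,v6) [+-+] → (0.7852, 2.60475, 0)–(0.7852, 2.40002, 0.281753)  len=0.3483
  (v6,v10,v11) [+--] → (0.7852, 2.40002, 0.281753)–(0.7852, 2.14871, 0.6277)  len=0.4276
  (v6,v11,v7) [+-+] → (0.7852, 2.14871, 0.6277)–(0.7852, 1.67678, 0.474319)  len=0.4962
  (v7,v11,v12) [+--] → (0.7852, 1.67678, 0.474319)–(0.7852, 1.41082, 0.3879)  len=0.2796
  (v7,v12,v8) [+-+] → (0.7852, 1.41082, 0.3879)–(0.7852, 1.41082, -0.108319)  len=0.4962
  (v8,v12,v13) [+--] → (0.7852, 1.41082, -0.108319)–(0.7852, 1.41082, -0.3879)  len=0.2796
  (v8,v13,v9) [+-+] → (0.7852, 1.41082, -0.3879)–(0.7852, 1.74197, -0.495538)  len=0.3482
  (v9,v13,v14) [+--] → (0.7852, 1.74197, -0.495538)–(0.7852, 2.14871, -0.6277)  len=0.4277
  (v9,v14,v5) [+-+] → (0.7852, 2.14871, -0.6277)–(0.7852, 2.32157, -0.389805)  len=0.2941
  (v5,v14,v10) [+--] → (0.7852, 2.32157, -0.389805)–(0.7852, 2.60475, 0)  len=0.4818
  (v30,v35,v31) [-+-] → (0.7852, -2.60475, 0)–(0.7852, -2.32157, 0.389805)  len=0.4818
  (v31,v35,v36) [-++] → (0.7852, -2.32157, 0.389805)–(0.7852, -2.14871, 0.6277)  len=0.2941
  (v31,v36,v32) [-+-] → (0.7852, -2.14871, 0.6277)–(0.7852, -1.74197, 0.495538)  len=0.4277
  (v32,v36,v37) [-++] → (0.7852, -1.74197, 0.495538)–(0.7852, -1.41082, 0.3879)  len=0.3482
  (v32,v37,v33) [-+-] → (0.7852, -1.41082, 0.3879)–(0.7852, -1.41082, 0.108319)  len=0.2796
  (v33,v37,v38) [-++] → (0.7852, -1.41082, 0.108319)–(0.7852, -1.41082, -0.3879)  len=0.4962
  (v33,v38,v34) [-+-] → (0.7852, -1.41082, -0.3879)–(0.7852, -1.67678, -0.474319)  len=0.2796
  (v34,v38,v39) [-++] → (0.7852, -1.67678, -0.474319)–(0.7852, -2.14871, -0.6277)  len=0.4962
  (v34,v39,v30) [-+-] → (0.7852, -2.14871, -0.6277)–(0.7852, -2.40002, -0.281753)  len=0.4276
  (v30,v39,v35) [-++] → (0.7852, -2.40002, -0.281753)–(0.7852, -2.60475, 0)  len=0.3483

Chained into 2 loop(s):
  loop 1: 10 segments, perimeter = 3.8793
  loop 2: 10 segments, perimeter = 3.8793
Total perimeter = 7.759

loops=2 perimeter=7.759


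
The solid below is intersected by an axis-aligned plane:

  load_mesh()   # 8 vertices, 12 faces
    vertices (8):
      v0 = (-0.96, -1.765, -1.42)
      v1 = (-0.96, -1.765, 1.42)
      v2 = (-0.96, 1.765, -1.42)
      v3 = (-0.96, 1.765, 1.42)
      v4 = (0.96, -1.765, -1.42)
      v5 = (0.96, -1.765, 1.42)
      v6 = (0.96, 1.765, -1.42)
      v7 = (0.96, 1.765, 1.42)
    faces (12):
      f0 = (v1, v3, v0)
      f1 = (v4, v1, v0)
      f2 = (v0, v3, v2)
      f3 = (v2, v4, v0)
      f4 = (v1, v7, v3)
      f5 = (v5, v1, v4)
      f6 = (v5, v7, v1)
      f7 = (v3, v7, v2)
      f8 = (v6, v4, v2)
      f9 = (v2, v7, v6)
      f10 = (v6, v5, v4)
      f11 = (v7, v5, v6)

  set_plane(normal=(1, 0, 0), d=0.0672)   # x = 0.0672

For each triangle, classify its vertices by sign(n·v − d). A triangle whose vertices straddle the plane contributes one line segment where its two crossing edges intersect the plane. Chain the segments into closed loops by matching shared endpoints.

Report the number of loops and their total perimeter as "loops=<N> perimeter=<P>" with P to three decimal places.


Straddling triangles (8 of 12):
  (v4,v1,v0) [+--] → (0.0672, -1.765, -0.0994)–(0.0672, -1.765, -1.42)  len=1.3206
  (v2,v4,v0) [-+-] → (0.0672, -0.12355, -1.42)–(0.0672, -1.765, -1.42)  len=1.6415
  (v1,v7,v3) [-+-] → (0.0672, 0.12355, 1.42)–(0.0672, 1.765, 1.42)  len=1.6415
  (v5,v1,v4) [+-+] → (0.0672, -1.765, 1.42)–(0.0672, -1.765, -0.0994)  len=1.5194
  (v5,v7,v1) [++-] → (0.0672, 0.12355, 1.42)–(0.0672, -1.765, 1.42)  len=1.8885
  (v3,v7,v2) [-+-] → (0.0672, 1.765, 1.42)–(0.0672, 1.765, 0.0994)  len=1.3206
  (v6,v4,v2) [++-] → (0.0672, -0.12355, -1.42)–(0.0672, 1.765, -1.42)  len=1.8885
  (v2,v7,v6) [-++] → (0.0672, 1.765, 0.0994)–(0.0672, 1.765, -1.42)  len=1.5194

Chained into 1 loop(s):
  loop 1: 8 segments, perimeter = 12.7400
Total perimeter = 12.740

loops=1 perimeter=12.740


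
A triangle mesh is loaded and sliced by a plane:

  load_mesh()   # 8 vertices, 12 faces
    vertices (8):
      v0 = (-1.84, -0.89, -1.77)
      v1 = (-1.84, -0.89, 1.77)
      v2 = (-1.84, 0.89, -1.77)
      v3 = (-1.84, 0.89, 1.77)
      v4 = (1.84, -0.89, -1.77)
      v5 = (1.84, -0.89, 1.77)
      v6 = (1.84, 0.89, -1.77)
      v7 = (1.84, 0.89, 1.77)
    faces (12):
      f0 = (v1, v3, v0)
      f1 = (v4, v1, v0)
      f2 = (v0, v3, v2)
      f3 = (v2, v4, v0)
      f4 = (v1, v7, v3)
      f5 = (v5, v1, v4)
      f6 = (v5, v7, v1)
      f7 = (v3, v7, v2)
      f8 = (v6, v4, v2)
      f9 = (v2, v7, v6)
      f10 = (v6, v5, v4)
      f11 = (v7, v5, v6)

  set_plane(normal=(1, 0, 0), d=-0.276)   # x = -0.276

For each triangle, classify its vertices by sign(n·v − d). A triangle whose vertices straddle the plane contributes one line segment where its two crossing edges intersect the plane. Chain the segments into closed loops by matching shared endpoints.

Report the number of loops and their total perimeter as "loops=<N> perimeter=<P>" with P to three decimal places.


Straddling triangles (8 of 12):
  (v4,v1,v0) [+--] → (-0.276, -0.89, 0.2655)–(-0.276, -0.89, -1.77)  len=2.0355
  (v2,v4,v0) [-+-] → (-0.276, 0.1335, -1.77)–(-0.276, -0.89, -1.77)  len=1.0235
  (v1,v7,v3) [-+-] → (-0.276, -0.1335, 1.77)–(-0.276, 0.89, 1.77)  len=1.0235
  (v5,v1,v4) [+-+] → (-0.276, -0.89, 1.77)–(-0.276, -0.89, 0.2655)  len=1.5045
  (v5,v7,v1) [++-] → (-0.276, -0.1335, 1.77)–(-0.276, -0.89, 1.77)  len=0.7565
  (v3,v7,v2) [-+-] → (-0.276, 0.89, 1.77)–(-0.276, 0.89, -0.2655)  len=2.0355
  (v6,v4,v2) [++-] → (-0.276, 0.1335, -1.77)–(-0.276, 0.89, -1.77)  len=0.7565
  (v2,v7,v6) [-++] → (-0.276, 0.89, -0.2655)–(-0.276, 0.89, -1.77)  len=1.5045

Chained into 1 loop(s):
  loop 1: 8 segments, perimeter = 10.6400
Total perimeter = 10.640

loops=1 perimeter=10.640


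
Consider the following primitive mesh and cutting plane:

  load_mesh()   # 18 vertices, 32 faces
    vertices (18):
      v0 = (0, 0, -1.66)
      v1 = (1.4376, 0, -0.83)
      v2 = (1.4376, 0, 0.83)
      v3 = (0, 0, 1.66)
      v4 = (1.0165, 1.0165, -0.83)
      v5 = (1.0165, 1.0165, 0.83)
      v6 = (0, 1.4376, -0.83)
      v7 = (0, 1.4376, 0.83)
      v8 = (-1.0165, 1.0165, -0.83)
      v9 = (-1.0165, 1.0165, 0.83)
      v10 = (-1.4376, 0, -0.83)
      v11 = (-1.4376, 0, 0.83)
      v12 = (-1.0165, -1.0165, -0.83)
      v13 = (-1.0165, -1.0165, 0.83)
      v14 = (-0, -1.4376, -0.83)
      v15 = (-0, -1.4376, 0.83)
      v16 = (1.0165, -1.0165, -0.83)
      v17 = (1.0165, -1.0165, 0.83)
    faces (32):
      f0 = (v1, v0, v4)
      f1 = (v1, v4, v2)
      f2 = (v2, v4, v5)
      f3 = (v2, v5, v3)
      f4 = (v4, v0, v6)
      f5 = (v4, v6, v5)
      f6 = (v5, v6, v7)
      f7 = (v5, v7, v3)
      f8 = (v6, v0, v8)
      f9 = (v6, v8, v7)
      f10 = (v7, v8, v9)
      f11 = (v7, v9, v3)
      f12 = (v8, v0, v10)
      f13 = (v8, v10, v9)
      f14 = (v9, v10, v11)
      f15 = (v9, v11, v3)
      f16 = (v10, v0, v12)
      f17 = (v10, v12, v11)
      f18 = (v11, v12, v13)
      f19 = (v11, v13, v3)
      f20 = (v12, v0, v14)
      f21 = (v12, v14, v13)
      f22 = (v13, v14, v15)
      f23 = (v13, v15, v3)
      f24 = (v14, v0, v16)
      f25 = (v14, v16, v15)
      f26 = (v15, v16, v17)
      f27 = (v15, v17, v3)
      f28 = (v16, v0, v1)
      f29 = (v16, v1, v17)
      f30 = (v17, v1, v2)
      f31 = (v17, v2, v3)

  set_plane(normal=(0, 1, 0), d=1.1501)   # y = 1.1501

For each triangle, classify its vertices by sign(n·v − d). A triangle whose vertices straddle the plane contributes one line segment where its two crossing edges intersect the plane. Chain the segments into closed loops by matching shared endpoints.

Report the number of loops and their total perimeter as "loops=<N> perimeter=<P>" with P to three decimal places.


loops=1 perimeter=6.174

Straddling triangles (8 of 32):
  (v4,v0,v6) [--+] → (0, 1.1501, -0.995988)–(0.694001, 1.1501, -0.83)  len=0.7136
  (v4,v6,v5) [-+-] → (0.694001, 1.1501, -0.83)–(0.694001, 1.1501, 0.303341)  len=1.1333
  (v5,v6,v7) [-++] → (0.694001, 1.1501, 0.303341)–(0.694001, 1.1501, 0.83)  len=0.5267
  (v5,v7,v3) [-+-] → (0.694001, 1.1501, 0.83)–(0, 1.1501, 0.995988)  len=0.7136
  (v6,v0,v8) [+--] → (0, 1.1501, -0.995988)–(-0.694001, 1.1501, -0.83)  len=0.7136
  (v6,v8,v7) [+-+] → (-0.694001, 1.1501, -0.83)–(-0.694001, 1.1501, -0.303341)  len=0.5267
  (v7,v8,v9) [+--] → (-0.694001, 1.1501, -0.303341)–(-0.694001, 1.1501, 0.83)  len=1.1333
  (v7,v9,v3) [+--] → (-0.694001, 1.1501, 0.83)–(0, 1.1501, 0.995988)  len=0.7136

Chained into 1 loop(s):
  loop 1: 8 segments, perimeter = 6.1743
Total perimeter = 6.174


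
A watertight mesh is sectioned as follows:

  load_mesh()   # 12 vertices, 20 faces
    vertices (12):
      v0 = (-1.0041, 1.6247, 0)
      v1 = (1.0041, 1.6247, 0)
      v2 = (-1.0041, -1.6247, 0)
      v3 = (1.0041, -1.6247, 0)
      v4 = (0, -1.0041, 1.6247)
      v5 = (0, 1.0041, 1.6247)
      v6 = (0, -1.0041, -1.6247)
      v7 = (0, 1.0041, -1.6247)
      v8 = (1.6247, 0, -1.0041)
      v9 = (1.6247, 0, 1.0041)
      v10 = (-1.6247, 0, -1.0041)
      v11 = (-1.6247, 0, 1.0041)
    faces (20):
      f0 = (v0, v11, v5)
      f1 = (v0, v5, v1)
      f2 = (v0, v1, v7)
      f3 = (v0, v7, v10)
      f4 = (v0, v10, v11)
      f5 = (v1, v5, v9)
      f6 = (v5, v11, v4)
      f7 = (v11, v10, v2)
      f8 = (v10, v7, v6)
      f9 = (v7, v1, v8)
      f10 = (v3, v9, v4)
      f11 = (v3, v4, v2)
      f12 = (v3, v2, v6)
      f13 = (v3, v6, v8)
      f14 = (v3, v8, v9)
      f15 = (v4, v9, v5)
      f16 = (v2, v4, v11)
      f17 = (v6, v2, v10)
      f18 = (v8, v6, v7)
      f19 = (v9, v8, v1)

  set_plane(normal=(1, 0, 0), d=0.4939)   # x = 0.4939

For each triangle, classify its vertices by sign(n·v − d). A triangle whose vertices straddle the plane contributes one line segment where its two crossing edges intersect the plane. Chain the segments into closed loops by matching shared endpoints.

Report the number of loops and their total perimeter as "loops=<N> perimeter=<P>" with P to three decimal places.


loops=1 perimeter=9.784

Straddling triangles (10 of 20):
  (v0,v5,v1) [--+] → (0.4939, 1.30936, 0.825537)–(0.4939, 1.6247, 0)  len=0.8837
  (v0,v1,v7) [-+-] → (0.4939, 1.6247, 0)–(0.4939, 1.30936, -0.825537)  len=0.8837
  (v1,v5,v9) [+-+] → (0.4939, 1.30936, 0.825537)–(0.4939, 0.698859, 1.43604)  len=0.8634
  (v7,v1,v8) [-++] → (0.4939, 1.30936, -0.825537)–(0.4939, 0.698859, -1.43604)  len=0.8634
  (v3,v9,v4) [++-] → (0.4939, -0.698859, 1.43604)–(0.4939, -1.30936, 0.825537)  len=0.8634
  (v3,v4,v2) [+--] → (0.4939, -1.30936, 0.825537)–(0.4939, -1.6247, 0)  len=0.8837
  (v3,v2,v6) [+--] → (0.4939, -1.6247, 0)–(0.4939, -1.30936, -0.825537)  len=0.8837
  (v3,v6,v8) [+-+] → (0.4939, -1.30936, -0.825537)–(0.4939, -0.698859, -1.43604)  len=0.8634
  (v4,v9,v5) [-+-] → (0.4939, -0.698859, 1.43604)–(0.4939, 0.698859, 1.43604)  len=1.3977
  (v8,v6,v7) [+--] → (0.4939, -0.698859, -1.43604)–(0.4939, 0.698859, -1.43604)  len=1.3977

Chained into 1 loop(s):
  loop 1: 10 segments, perimeter = 9.7838
Total perimeter = 9.784


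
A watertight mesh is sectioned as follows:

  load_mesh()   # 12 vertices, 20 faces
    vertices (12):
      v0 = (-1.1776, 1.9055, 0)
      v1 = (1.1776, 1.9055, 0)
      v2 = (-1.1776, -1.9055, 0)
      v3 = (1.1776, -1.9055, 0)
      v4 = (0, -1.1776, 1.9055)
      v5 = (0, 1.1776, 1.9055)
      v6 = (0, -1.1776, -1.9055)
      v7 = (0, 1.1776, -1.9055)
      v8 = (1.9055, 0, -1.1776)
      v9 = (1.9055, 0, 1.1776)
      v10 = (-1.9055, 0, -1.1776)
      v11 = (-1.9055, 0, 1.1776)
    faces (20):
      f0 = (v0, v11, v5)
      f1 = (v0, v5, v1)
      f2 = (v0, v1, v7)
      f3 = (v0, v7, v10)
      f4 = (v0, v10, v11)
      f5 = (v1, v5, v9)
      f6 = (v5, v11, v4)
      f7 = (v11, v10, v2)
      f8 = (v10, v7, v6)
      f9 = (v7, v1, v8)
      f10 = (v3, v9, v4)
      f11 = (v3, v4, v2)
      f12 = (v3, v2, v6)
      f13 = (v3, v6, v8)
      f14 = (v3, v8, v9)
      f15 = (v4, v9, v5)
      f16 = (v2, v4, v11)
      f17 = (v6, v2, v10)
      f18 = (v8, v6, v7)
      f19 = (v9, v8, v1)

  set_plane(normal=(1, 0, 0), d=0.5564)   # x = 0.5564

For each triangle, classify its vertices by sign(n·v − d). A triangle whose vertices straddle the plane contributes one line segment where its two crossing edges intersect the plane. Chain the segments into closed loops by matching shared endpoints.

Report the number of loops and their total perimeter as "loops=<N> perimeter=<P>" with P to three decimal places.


loops=1 perimeter=11.530

Straddling triangles (10 of 20):
  (v0,v5,v1) [--+] → (0.5564, 1.52152, 1.00518)–(0.5564, 1.9055, 0)  len=1.0760
  (v0,v1,v7) [-+-] → (0.5564, 1.9055, 0)–(0.5564, 1.52152, -1.00518)  len=1.0760
  (v1,v5,v9) [+-+] → (0.5564, 1.52152, 1.00518)–(0.5564, 0.833745, 1.69296)  len=0.9727
  (v7,v1,v8) [-++] → (0.5564, 1.52152, -1.00518)–(0.5564, 0.833745, -1.69296)  len=0.9727
  (v3,v9,v4) [++-] → (0.5564, -0.833745, 1.69296)–(0.5564, -1.52152, 1.00518)  len=0.9727
  (v3,v4,v2) [+--] → (0.5564, -1.52152, 1.00518)–(0.5564, -1.9055, 0)  len=1.0760
  (v3,v2,v6) [+--] → (0.5564, -1.9055, 0)–(0.5564, -1.52152, -1.00518)  len=1.0760
  (v3,v6,v8) [+-+] → (0.5564, -1.52152, -1.00518)–(0.5564, -0.833745, -1.69296)  len=0.9727
  (v4,v9,v5) [-+-] → (0.5564, -0.833745, 1.69296)–(0.5564, 0.833745, 1.69296)  len=1.6675
  (v8,v6,v7) [+--] → (0.5564, -0.833745, -1.69296)–(0.5564, 0.833745, -1.69296)  len=1.6675

Chained into 1 loop(s):
  loop 1: 10 segments, perimeter = 11.5297
Total perimeter = 11.530


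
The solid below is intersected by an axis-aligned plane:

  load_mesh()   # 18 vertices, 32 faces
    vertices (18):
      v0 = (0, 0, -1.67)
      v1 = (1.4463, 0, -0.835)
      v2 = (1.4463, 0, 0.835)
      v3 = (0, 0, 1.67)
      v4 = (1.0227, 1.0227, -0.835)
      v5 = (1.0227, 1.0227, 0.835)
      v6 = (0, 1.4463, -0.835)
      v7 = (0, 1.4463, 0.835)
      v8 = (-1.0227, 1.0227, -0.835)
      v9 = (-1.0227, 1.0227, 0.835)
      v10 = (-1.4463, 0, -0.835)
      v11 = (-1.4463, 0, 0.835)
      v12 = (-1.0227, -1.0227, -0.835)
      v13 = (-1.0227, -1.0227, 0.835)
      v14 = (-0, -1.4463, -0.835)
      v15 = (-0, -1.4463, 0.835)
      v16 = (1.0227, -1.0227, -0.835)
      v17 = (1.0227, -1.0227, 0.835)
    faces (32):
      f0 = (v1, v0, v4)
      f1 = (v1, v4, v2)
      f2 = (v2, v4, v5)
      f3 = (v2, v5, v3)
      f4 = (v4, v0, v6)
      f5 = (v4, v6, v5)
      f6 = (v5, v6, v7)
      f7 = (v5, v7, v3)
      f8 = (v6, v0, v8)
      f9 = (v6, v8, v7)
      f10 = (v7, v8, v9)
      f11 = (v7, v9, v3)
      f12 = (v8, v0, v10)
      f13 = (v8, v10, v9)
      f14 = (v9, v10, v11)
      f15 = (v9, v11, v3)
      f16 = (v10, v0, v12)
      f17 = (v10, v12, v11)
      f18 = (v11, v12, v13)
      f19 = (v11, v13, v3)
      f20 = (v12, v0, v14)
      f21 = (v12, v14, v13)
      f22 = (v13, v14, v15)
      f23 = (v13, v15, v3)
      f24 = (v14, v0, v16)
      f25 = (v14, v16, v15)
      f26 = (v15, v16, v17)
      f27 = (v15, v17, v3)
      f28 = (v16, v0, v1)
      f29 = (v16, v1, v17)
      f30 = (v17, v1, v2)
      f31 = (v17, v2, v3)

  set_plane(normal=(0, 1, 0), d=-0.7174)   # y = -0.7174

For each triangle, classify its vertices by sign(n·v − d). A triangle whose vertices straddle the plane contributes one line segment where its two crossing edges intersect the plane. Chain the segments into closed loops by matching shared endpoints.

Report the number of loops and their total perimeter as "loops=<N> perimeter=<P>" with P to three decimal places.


loops=1 perimeter=8.285

Straddling triangles (12 of 32):
  (v10,v0,v12) [++-] → (-0.7174, -0.7174, -1.08427)–(-1.14915, -0.7174, -0.835)  len=0.4985
  (v10,v12,v11) [+-+] → (-1.14915, -0.7174, -0.835)–(-1.14915, -0.7174, -0.336466)  len=0.4985
  (v11,v12,v13) [+--] → (-1.14915, -0.7174, -0.336466)–(-1.14915, -0.7174, 0.835)  len=1.1715
  (v11,v13,v3) [+-+] → (-1.14915, -0.7174, 0.835)–(-0.7174, -0.7174, 1.08427)  len=0.4985
  (v12,v0,v14) [-+-] → (-0.7174, -0.7174, -1.08427)–(0, -0.7174, -1.25582)  len=0.7376
  (v13,v15,v3) [--+] → (0, -0.7174, 1.25582)–(-0.7174, -0.7174, 1.08427)  len=0.7376
  (v14,v0,v16) [-+-] → (0, -0.7174, -1.25582)–(0.7174, -0.7174, -1.08427)  len=0.7376
  (v15,v17,v3) [--+] → (0.7174, -0.7174, 1.08427)–(0, -0.7174, 1.25582)  len=0.7376
  (v16,v0,v1) [-++] → (0.7174, -0.7174, -1.08427)–(1.14915, -0.7174, -0.835)  len=0.4985
  (v16,v1,v17) [-+-] → (1.14915, -0.7174, -0.835)–(1.14915, -0.7174, 0.336466)  len=1.1715
  (v17,v1,v2) [-++] → (1.14915, -0.7174, 0.336466)–(1.14915, -0.7174, 0.835)  len=0.4985
  (v17,v2,v3) [-++] → (1.14915, -0.7174, 0.835)–(0.7174, -0.7174, 1.08427)  len=0.4985

Chained into 1 loop(s):
  loop 1: 12 segments, perimeter = 8.2847
Total perimeter = 8.285
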